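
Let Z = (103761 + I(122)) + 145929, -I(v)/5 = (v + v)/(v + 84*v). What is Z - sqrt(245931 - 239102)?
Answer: 4244728/17 - sqrt(6829) ≈ 2.4961e+5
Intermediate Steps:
I(v) = -2/17 (I(v) = -5*(v + v)/(v + 84*v) = -5*2*v/(85*v) = -5*2*v*1/(85*v) = -5*2/85 = -2/17)
Z = 4244728/17 (Z = (103761 - 2/17) + 145929 = 1763935/17 + 145929 = 4244728/17 ≈ 2.4969e+5)
Z - sqrt(245931 - 239102) = 4244728/17 - sqrt(245931 - 239102) = 4244728/17 - sqrt(6829)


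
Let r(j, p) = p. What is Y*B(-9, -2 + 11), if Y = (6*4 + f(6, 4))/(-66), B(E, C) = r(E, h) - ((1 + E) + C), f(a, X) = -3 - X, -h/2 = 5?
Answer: 17/6 ≈ 2.8333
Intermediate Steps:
h = -10 (h = -2*5 = -10)
B(E, C) = -11 - C - E (B(E, C) = -10 - ((1 + E) + C) = -10 - (1 + C + E) = -10 + (-1 - C - E) = -11 - C - E)
Y = -17/66 (Y = (6*4 + (-3 - 1*4))/(-66) = (24 + (-3 - 4))*(-1/66) = (24 - 7)*(-1/66) = 17*(-1/66) = -17/66 ≈ -0.25758)
Y*B(-9, -2 + 11) = -17*(-11 - (-2 + 11) - 1*(-9))/66 = -17*(-11 - 1*9 + 9)/66 = -17*(-11 - 9 + 9)/66 = -17/66*(-11) = 17/6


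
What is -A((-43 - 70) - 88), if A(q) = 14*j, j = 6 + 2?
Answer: -112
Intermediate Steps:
j = 8
A(q) = 112 (A(q) = 14*8 = 112)
-A((-43 - 70) - 88) = -1*112 = -112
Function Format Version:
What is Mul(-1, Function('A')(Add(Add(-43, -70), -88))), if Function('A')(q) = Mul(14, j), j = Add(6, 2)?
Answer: -112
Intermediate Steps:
j = 8
Function('A')(q) = 112 (Function('A')(q) = Mul(14, 8) = 112)
Mul(-1, Function('A')(Add(Add(-43, -70), -88))) = Mul(-1, 112) = -112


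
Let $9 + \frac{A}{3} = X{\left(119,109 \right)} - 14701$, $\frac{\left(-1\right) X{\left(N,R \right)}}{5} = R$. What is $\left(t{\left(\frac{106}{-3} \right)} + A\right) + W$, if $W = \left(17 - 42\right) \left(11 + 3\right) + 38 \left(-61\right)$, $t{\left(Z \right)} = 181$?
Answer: $-48252$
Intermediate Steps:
$X{\left(N,R \right)} = - 5 R$
$W = -2668$ ($W = \left(-25\right) 14 - 2318 = -350 - 2318 = -2668$)
$A = -45765$ ($A = -27 + 3 \left(\left(-5\right) 109 - 14701\right) = -27 + 3 \left(-545 - 14701\right) = -27 + 3 \left(-15246\right) = -27 - 45738 = -45765$)
$\left(t{\left(\frac{106}{-3} \right)} + A\right) + W = \left(181 - 45765\right) - 2668 = -45584 - 2668 = -48252$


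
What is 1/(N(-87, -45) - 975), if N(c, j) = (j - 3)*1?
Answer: -1/1023 ≈ -0.00097752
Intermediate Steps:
N(c, j) = -3 + j (N(c, j) = (-3 + j)*1 = -3 + j)
1/(N(-87, -45) - 975) = 1/((-3 - 45) - 975) = 1/(-48 - 975) = 1/(-1023) = -1/1023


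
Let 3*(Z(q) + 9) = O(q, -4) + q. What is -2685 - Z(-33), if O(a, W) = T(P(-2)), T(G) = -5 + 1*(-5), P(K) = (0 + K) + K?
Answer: -7985/3 ≈ -2661.7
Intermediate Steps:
P(K) = 2*K (P(K) = K + K = 2*K)
T(G) = -10 (T(G) = -5 - 5 = -10)
O(a, W) = -10
Z(q) = -37/3 + q/3 (Z(q) = -9 + (-10 + q)/3 = -9 + (-10/3 + q/3) = -37/3 + q/3)
-2685 - Z(-33) = -2685 - (-37/3 + (⅓)*(-33)) = -2685 - (-37/3 - 11) = -2685 - 1*(-70/3) = -2685 + 70/3 = -7985/3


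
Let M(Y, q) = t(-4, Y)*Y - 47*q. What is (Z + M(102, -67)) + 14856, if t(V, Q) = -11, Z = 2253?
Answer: 19136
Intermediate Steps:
M(Y, q) = -47*q - 11*Y (M(Y, q) = -11*Y - 47*q = -47*q - 11*Y)
(Z + M(102, -67)) + 14856 = (2253 + (-47*(-67) - 11*102)) + 14856 = (2253 + (3149 - 1122)) + 14856 = (2253 + 2027) + 14856 = 4280 + 14856 = 19136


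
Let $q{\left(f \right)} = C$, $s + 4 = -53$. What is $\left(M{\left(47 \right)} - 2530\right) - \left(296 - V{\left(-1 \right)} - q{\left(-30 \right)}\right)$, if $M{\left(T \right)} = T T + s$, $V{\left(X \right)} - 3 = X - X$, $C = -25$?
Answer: $-696$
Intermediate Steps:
$s = -57$ ($s = -4 - 53 = -57$)
$q{\left(f \right)} = -25$
$V{\left(X \right)} = 3$ ($V{\left(X \right)} = 3 + \left(X - X\right) = 3 + 0 = 3$)
$M{\left(T \right)} = -57 + T^{2}$ ($M{\left(T \right)} = T T - 57 = T^{2} - 57 = -57 + T^{2}$)
$\left(M{\left(47 \right)} - 2530\right) - \left(296 - V{\left(-1 \right)} - q{\left(-30 \right)}\right) = \left(\left(-57 + 47^{2}\right) - 2530\right) + \left(\left(-25 + 3\right) - 296\right) = \left(\left(-57 + 2209\right) - 2530\right) - 318 = \left(2152 - 2530\right) - 318 = -378 - 318 = -696$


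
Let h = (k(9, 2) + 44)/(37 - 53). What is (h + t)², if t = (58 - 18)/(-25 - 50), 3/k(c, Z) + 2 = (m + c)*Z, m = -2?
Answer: 10029889/921600 ≈ 10.883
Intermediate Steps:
k(c, Z) = 3/(-2 + Z*(-2 + c)) (k(c, Z) = 3/(-2 + (-2 + c)*Z) = 3/(-2 + Z*(-2 + c)))
h = -177/64 (h = (3/(-2 - 2*2 + 2*9) + 44)/(37 - 53) = (3/(-2 - 4 + 18) + 44)/(-16) = (3/12 + 44)*(-1/16) = (3*(1/12) + 44)*(-1/16) = (¼ + 44)*(-1/16) = (177/4)*(-1/16) = -177/64 ≈ -2.7656)
t = -8/15 (t = 40/(-75) = 40*(-1/75) = -8/15 ≈ -0.53333)
(h + t)² = (-177/64 - 8/15)² = (-3167/960)² = 10029889/921600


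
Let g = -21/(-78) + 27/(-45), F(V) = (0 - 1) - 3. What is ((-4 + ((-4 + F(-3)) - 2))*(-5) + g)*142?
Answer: 643047/65 ≈ 9893.0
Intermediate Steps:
F(V) = -4 (F(V) = -1 - 3 = -4)
g = -43/130 (g = -21*(-1/78) + 27*(-1/45) = 7/26 - ⅗ = -43/130 ≈ -0.33077)
((-4 + ((-4 + F(-3)) - 2))*(-5) + g)*142 = ((-4 + ((-4 - 4) - 2))*(-5) - 43/130)*142 = ((-4 + (-8 - 2))*(-5) - 43/130)*142 = ((-4 - 10)*(-5) - 43/130)*142 = (-14*(-5) - 43/130)*142 = (70 - 43/130)*142 = (9057/130)*142 = 643047/65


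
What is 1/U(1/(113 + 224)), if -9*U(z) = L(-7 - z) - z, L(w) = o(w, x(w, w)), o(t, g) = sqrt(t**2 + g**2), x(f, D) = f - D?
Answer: -9/7 ≈ -1.2857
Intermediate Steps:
o(t, g) = sqrt(g**2 + t**2)
L(w) = sqrt(w**2) (L(w) = sqrt((w - w)**2 + w**2) = sqrt(0**2 + w**2) = sqrt(0 + w**2) = sqrt(w**2))
U(z) = -sqrt((-7 - z)**2)/9 + z/9 (U(z) = -(sqrt((-7 - z)**2) - z)/9 = -sqrt((-7 - z)**2)/9 + z/9)
1/U(1/(113 + 224)) = 1/(-(7/9 + 1/(9*(113 + 224))) + 1/(9*(113 + 224))) = 1/(-sqrt((7 + 1/337)**2)/9 + (1/9)/337) = 1/(-sqrt((7 + 1/337)**2)/9 + (1/9)*(1/337)) = 1/(-sqrt((2360/337)**2)/9 + 1/3033) = 1/(-sqrt(5569600/113569)/9 + 1/3033) = 1/(-1/9*2360/337 + 1/3033) = 1/(-2360/3033 + 1/3033) = 1/(-7/9) = -9/7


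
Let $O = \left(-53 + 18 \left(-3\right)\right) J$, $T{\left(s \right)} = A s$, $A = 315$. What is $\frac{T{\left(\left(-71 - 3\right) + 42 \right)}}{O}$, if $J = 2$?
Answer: $\frac{5040}{107} \approx 47.103$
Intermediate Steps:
$T{\left(s \right)} = 315 s$
$O = -214$ ($O = \left(-53 + 18 \left(-3\right)\right) 2 = \left(-53 - 54\right) 2 = \left(-107\right) 2 = -214$)
$\frac{T{\left(\left(-71 - 3\right) + 42 \right)}}{O} = \frac{315 \left(\left(-71 - 3\right) + 42\right)}{-214} = 315 \left(-74 + 42\right) \left(- \frac{1}{214}\right) = 315 \left(-32\right) \left(- \frac{1}{214}\right) = \left(-10080\right) \left(- \frac{1}{214}\right) = \frac{5040}{107}$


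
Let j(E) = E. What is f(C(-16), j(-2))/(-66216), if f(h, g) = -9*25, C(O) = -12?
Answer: 75/22072 ≈ 0.0033980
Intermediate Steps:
f(h, g) = -225
f(C(-16), j(-2))/(-66216) = -225/(-66216) = -225*(-1/66216) = 75/22072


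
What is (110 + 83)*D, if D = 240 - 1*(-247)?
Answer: 93991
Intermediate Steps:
D = 487 (D = 240 + 247 = 487)
(110 + 83)*D = (110 + 83)*487 = 193*487 = 93991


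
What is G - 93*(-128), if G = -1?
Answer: 11903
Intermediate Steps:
G - 93*(-128) = -1 - 93*(-128) = -1 + 11904 = 11903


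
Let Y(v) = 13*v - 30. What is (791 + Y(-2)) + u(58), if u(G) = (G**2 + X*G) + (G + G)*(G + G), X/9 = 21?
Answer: 28517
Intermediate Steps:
X = 189 (X = 9*21 = 189)
u(G) = 5*G**2 + 189*G (u(G) = (G**2 + 189*G) + (G + G)*(G + G) = (G**2 + 189*G) + (2*G)*(2*G) = (G**2 + 189*G) + 4*G**2 = 5*G**2 + 189*G)
Y(v) = -30 + 13*v
(791 + Y(-2)) + u(58) = (791 + (-30 + 13*(-2))) + 58*(189 + 5*58) = (791 + (-30 - 26)) + 58*(189 + 290) = (791 - 56) + 58*479 = 735 + 27782 = 28517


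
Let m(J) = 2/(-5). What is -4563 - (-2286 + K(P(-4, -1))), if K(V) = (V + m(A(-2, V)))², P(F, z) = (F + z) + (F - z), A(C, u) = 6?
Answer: -58689/25 ≈ -2347.6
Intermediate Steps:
m(J) = -⅖ (m(J) = 2*(-⅕) = -⅖)
P(F, z) = 2*F
K(V) = (-⅖ + V)² (K(V) = (V - ⅖)² = (-⅖ + V)²)
-4563 - (-2286 + K(P(-4, -1))) = -4563 - (-2286 + (-2 + 5*(2*(-4)))²/25) = -4563 - (-2286 + (-2 + 5*(-8))²/25) = -4563 - (-2286 + (-2 - 40)²/25) = -4563 - (-2286 + (1/25)*(-42)²) = -4563 - (-2286 + (1/25)*1764) = -4563 - (-2286 + 1764/25) = -4563 - 1*(-55386/25) = -4563 + 55386/25 = -58689/25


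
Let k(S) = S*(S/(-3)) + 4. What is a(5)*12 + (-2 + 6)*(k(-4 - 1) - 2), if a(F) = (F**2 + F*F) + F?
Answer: 1904/3 ≈ 634.67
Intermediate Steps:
k(S) = 4 - S**2/3 (k(S) = S*(S*(-1/3)) + 4 = S*(-S/3) + 4 = -S**2/3 + 4 = 4 - S**2/3)
a(F) = F + 2*F**2 (a(F) = (F**2 + F**2) + F = 2*F**2 + F = F + 2*F**2)
a(5)*12 + (-2 + 6)*(k(-4 - 1) - 2) = (5*(1 + 2*5))*12 + (-2 + 6)*((4 - (-4 - 1)**2/3) - 2) = (5*(1 + 10))*12 + 4*((4 - 1/3*(-5)**2) - 2) = (5*11)*12 + 4*((4 - 1/3*25) - 2) = 55*12 + 4*((4 - 25/3) - 2) = 660 + 4*(-13/3 - 2) = 660 + 4*(-19/3) = 660 - 76/3 = 1904/3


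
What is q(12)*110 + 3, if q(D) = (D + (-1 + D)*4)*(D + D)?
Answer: 147843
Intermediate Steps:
q(D) = 2*D*(-4 + 5*D) (q(D) = (D + (-4 + 4*D))*(2*D) = (-4 + 5*D)*(2*D) = 2*D*(-4 + 5*D))
q(12)*110 + 3 = (2*12*(-4 + 5*12))*110 + 3 = (2*12*(-4 + 60))*110 + 3 = (2*12*56)*110 + 3 = 1344*110 + 3 = 147840 + 3 = 147843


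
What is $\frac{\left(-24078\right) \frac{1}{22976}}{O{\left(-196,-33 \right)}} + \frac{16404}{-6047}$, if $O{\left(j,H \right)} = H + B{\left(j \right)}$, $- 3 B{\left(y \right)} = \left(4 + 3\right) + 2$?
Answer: $- \frac{2237123213}{833615232} \approx -2.6836$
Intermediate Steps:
$B{\left(y \right)} = -3$ ($B{\left(y \right)} = - \frac{\left(4 + 3\right) + 2}{3} = - \frac{7 + 2}{3} = \left(- \frac{1}{3}\right) 9 = -3$)
$O{\left(j,H \right)} = -3 + H$ ($O{\left(j,H \right)} = H - 3 = -3 + H$)
$\frac{\left(-24078\right) \frac{1}{22976}}{O{\left(-196,-33 \right)}} + \frac{16404}{-6047} = \frac{\left(-24078\right) \frac{1}{22976}}{-3 - 33} + \frac{16404}{-6047} = \frac{\left(-24078\right) \frac{1}{22976}}{-36} + 16404 \left(- \frac{1}{6047}\right) = \left(- \frac{12039}{11488}\right) \left(- \frac{1}{36}\right) - \frac{16404}{6047} = \frac{4013}{137856} - \frac{16404}{6047} = - \frac{2237123213}{833615232}$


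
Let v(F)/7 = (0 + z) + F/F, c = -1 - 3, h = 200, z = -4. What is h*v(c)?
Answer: -4200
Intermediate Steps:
c = -4
v(F) = -21 (v(F) = 7*((0 - 4) + F/F) = 7*(-4 + 1) = 7*(-3) = -21)
h*v(c) = 200*(-21) = -4200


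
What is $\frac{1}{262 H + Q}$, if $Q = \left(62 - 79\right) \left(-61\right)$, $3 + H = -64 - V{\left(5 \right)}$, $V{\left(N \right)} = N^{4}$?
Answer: $- \frac{1}{180267} \approx -5.5473 \cdot 10^{-6}$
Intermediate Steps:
$H = -692$ ($H = -3 - 689 = -692$)
$Q = 1037$ ($Q = \left(-17\right) \left(-61\right) = 1037$)
$\frac{1}{262 H + Q} = \frac{1}{262 \left(-692\right) + 1037} = \frac{1}{-181304 + 1037} = \frac{1}{-180267} = - \frac{1}{180267}$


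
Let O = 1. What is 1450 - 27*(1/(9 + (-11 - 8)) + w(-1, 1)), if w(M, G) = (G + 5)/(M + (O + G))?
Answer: 12907/10 ≈ 1290.7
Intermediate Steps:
w(M, G) = (5 + G)/(1 + G + M) (w(M, G) = (G + 5)/(M + (1 + G)) = (5 + G)/(1 + G + M))
1450 - 27*(1/(9 + (-11 - 8)) + w(-1, 1)) = 1450 - 27*(1/(9 + (-11 - 8)) + (5 + 1)/(1 + 1 - 1)) = 1450 - 27*(1/(9 - 19) + 6/1) = 1450 - 27*(1/(-10) + 1*6) = 1450 - 27*(-⅒ + 6) = 1450 - 27*59/10 = 1450 - 1*1593/10 = 1450 - 1593/10 = 12907/10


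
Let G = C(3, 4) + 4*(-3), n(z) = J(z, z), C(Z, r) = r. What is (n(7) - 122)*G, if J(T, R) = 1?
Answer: 968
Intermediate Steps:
n(z) = 1
G = -8 (G = 4 + 4*(-3) = 4 - 12 = -8)
(n(7) - 122)*G = (1 - 122)*(-8) = -121*(-8) = 968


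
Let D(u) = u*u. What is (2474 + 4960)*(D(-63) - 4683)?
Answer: -5307876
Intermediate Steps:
D(u) = u²
(2474 + 4960)*(D(-63) - 4683) = (2474 + 4960)*((-63)² - 4683) = 7434*(3969 - 4683) = 7434*(-714) = -5307876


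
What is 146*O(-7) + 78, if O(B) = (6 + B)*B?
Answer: 1100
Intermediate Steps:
O(B) = B*(6 + B)
146*O(-7) + 78 = 146*(-7*(6 - 7)) + 78 = 146*(-7*(-1)) + 78 = 146*7 + 78 = 1022 + 78 = 1100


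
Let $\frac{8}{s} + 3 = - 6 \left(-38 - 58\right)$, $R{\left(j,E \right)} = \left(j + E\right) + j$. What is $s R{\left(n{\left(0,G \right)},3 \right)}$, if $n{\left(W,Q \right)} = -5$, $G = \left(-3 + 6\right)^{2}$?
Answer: $- \frac{56}{573} \approx -0.097731$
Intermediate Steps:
$G = 9$ ($G = 3^{2} = 9$)
$R{\left(j,E \right)} = E + 2 j$ ($R{\left(j,E \right)} = \left(E + j\right) + j = E + 2 j$)
$s = \frac{8}{573}$ ($s = \frac{8}{-3 - 6 \left(-38 - 58\right)} = \frac{8}{-3 - -576} = \frac{8}{-3 + 576} = \frac{8}{573} \approx 0.013962$)
$s R{\left(n{\left(0,G \right)},3 \right)} = \frac{8 \left(3 + 2 \left(-5\right)\right)}{573} = \frac{8 \left(3 - 10\right)}{573} = \frac{8}{573} \left(-7\right) = - \frac{56}{573}$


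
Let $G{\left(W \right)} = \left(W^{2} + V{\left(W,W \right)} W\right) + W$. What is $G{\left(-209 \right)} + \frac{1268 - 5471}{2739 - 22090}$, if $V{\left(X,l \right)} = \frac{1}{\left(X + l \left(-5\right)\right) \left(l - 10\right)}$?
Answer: $\frac{736918265851}{16951476} \approx 43472.0$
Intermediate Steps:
$V{\left(X,l \right)} = \frac{1}{\left(-10 + l\right) \left(X - 5 l\right)}$ ($V{\left(X,l \right)} = \frac{1}{\left(X - 5 l\right) \left(-10 + l\right)} = \frac{1}{\left(-10 + l\right) \left(X - 5 l\right)}$)
$G{\left(W \right)} = W + W^{2} + \frac{W}{- 4 W^{2} + 40 W}$ ($G{\left(W \right)} = \left(W^{2} + \frac{W}{- 10 W - 5 W^{2} + 50 W + W W}\right) + W = \left(W^{2} + \frac{W}{- 10 W - 5 W^{2} + 50 W + W^{2}}\right) + W = \left(W^{2} + \frac{W}{- 4 W^{2} + 40 W}\right) + W = W + W^{2} + \frac{W}{- 4 W^{2} + 40 W}$)
$G{\left(-209 \right)} + \frac{1268 - 5471}{2739 - 22090} = \frac{\frac{1}{4} - 209 \left(1 - 209\right) \left(10 - -209\right)}{10 - -209} + \frac{1268 - 5471}{2739 - 22090} = \frac{\frac{1}{4} - - 43472 \left(10 + 209\right)}{10 + 209} - \frac{4203}{-19351} = \frac{\frac{1}{4} - \left(-43472\right) 219}{219} - - \frac{4203}{19351} = \frac{\frac{1}{4} + 9520368}{219} + \frac{4203}{19351} = \frac{1}{219} \cdot \frac{38081473}{4} + \frac{4203}{19351} = \frac{38081473}{876} + \frac{4203}{19351} = \frac{736918265851}{16951476}$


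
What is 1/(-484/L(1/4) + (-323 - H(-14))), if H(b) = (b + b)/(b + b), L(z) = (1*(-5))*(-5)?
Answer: -25/8584 ≈ -0.0029124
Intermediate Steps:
L(z) = 25 (L(z) = -5*(-5) = 25)
H(b) = 1 (H(b) = (2*b)/((2*b)) = (2*b)*(1/(2*b)) = 1)
1/(-484/L(1/4) + (-323 - H(-14))) = 1/(-484/25 + (-323 - 1*1)) = 1/(-484*1/25 + (-323 - 1)) = 1/(-484/25 - 324) = 1/(-8584/25) = -25/8584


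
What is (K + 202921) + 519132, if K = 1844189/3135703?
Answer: 2264145602448/3135703 ≈ 7.2205e+5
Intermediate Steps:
K = 1844189/3135703 (K = 1844189*(1/3135703) = 1844189/3135703 ≈ 0.58813)
(K + 202921) + 519132 = (1844189/3135703 + 202921) + 519132 = 636301832652/3135703 + 519132 = 2264145602448/3135703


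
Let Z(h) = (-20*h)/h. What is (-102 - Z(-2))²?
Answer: 6724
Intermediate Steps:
Z(h) = -20
(-102 - Z(-2))² = (-102 - 1*(-20))² = (-102 + 20)² = (-82)² = 6724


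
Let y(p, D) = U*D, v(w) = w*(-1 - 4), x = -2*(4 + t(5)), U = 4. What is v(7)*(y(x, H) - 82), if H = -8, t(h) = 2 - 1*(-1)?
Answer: 3990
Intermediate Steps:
t(h) = 3 (t(h) = 2 + 1 = 3)
x = -14 (x = -2*(4 + 3) = -2*7 = -14)
v(w) = -5*w (v(w) = w*(-5) = -5*w)
y(p, D) = 4*D
v(7)*(y(x, H) - 82) = (-5*7)*(4*(-8) - 82) = -35*(-32 - 82) = -35*(-114) = 3990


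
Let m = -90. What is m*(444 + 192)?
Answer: -57240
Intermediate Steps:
m*(444 + 192) = -90*(444 + 192) = -90*636 = -57240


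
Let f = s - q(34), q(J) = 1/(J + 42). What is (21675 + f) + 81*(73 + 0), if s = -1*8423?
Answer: 1456539/76 ≈ 19165.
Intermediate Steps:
q(J) = 1/(42 + J)
s = -8423
f = -640149/76 (f = -8423 - 1/(42 + 34) = -8423 - 1/76 = -640149/76 ≈ -8423.0)
(21675 + f) + 81*(73 + 0) = (21675 - 640149/76) + 81*(73 + 0) = 1007151/76 + 81*73 = 1007151/76 + 5913 = 1456539/76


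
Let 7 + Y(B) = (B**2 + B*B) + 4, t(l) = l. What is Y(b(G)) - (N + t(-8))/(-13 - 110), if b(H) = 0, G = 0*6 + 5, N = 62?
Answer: -105/41 ≈ -2.5610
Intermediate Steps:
G = 5 (G = 0 + 5 = 5)
Y(B) = -3 + 2*B**2 (Y(B) = -7 + ((B**2 + B*B) + 4) = -7 + ((B**2 + B**2) + 4) = -7 + (2*B**2 + 4) = -7 + (4 + 2*B**2) = -3 + 2*B**2)
Y(b(G)) - (N + t(-8))/(-13 - 110) = (-3 + 2*0**2) - (62 - 8)/(-13 - 110) = (-3 + 2*0) - 54/(-123) = (-3 + 0) - 54*(-1)/123 = -3 - 1*(-18/41) = -3 + 18/41 = -105/41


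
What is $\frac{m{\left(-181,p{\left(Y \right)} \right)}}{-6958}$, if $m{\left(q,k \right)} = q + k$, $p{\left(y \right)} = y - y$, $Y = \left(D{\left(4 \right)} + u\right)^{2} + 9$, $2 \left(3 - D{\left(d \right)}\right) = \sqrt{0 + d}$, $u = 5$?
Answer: $\frac{181}{6958} \approx 0.026013$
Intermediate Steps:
$D{\left(d \right)} = 3 - \frac{\sqrt{d}}{2}$ ($D{\left(d \right)} = 3 - \frac{\sqrt{0 + d}}{2} = 3 - \frac{\sqrt{d}}{2}$)
$Y = 58$ ($Y = \left(\left(3 - \frac{\sqrt{4}}{2}\right) + 5\right)^{2} + 9 = \left(\left(3 - 1\right) + 5\right)^{2} + 9 = \left(2 + 5\right)^{2} + 9 = 7^{2} + 9 = 49 + 9 = 58$)
$p{\left(y \right)} = 0$
$m{\left(q,k \right)} = k + q$
$\frac{m{\left(-181,p{\left(Y \right)} \right)}}{-6958} = \frac{0 - 181}{-6958} = \left(-181\right) \left(- \frac{1}{6958}\right) = \frac{181}{6958}$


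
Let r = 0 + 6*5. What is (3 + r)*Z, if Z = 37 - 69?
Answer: -1056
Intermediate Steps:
Z = -32
r = 30 (r = 0 + 30 = 30)
(3 + r)*Z = (3 + 30)*(-32) = 33*(-32) = -1056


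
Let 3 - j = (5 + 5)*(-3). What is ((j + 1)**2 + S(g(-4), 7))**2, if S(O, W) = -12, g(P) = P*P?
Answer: 1308736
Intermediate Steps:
g(P) = P**2
j = 33 (j = 3 - (5 + 5)*(-3) = 3 - 10*(-3) = 3 - 1*(-30) = 3 + 30 = 33)
((j + 1)**2 + S(g(-4), 7))**2 = ((33 + 1)**2 - 12)**2 = (34**2 - 12)**2 = (1156 - 12)**2 = 1144**2 = 1308736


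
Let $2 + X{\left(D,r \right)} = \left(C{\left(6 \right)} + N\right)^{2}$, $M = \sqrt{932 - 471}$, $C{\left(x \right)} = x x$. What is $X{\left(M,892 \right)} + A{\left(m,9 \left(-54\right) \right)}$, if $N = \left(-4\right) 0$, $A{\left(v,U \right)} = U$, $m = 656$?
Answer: $808$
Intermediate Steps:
$C{\left(x \right)} = x^{2}$
$N = 0$
$M = \sqrt{461} \approx 21.471$
$X{\left(D,r \right)} = 1294$ ($X{\left(D,r \right)} = -2 + \left(6^{2} + 0\right)^{2} = -2 + \left(36 + 0\right)^{2} = -2 + 36^{2} = -2 + 1296 = 1294$)
$X{\left(M,892 \right)} + A{\left(m,9 \left(-54\right) \right)} = 1294 + 9 \left(-54\right) = 1294 - 486 = 808$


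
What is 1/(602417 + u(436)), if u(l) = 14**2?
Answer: 1/602613 ≈ 1.6594e-6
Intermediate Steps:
u(l) = 196
1/(602417 + u(436)) = 1/(602417 + 196) = 1/602613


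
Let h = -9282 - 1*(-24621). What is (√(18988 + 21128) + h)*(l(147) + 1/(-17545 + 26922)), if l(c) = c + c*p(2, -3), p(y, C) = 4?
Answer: 105717860544/9377 + 13784192*√10029/9377 ≈ 1.1421e+7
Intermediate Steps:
l(c) = 5*c (l(c) = c + c*4 = c + 4*c = 5*c)
h = 15339 (h = -9282 + 24621 = 15339)
(√(18988 + 21128) + h)*(l(147) + 1/(-17545 + 26922)) = (√(18988 + 21128) + 15339)*(5*147 + 1/(-17545 + 26922)) = (√40116 + 15339)*(735 + 1/9377) = (2*√10029 + 15339)*(735 + 1/9377) = (15339 + 2*√10029)*(6892096/9377) = 105717860544/9377 + 13784192*√10029/9377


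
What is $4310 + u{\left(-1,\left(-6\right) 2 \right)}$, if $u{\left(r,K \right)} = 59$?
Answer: $4369$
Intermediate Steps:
$4310 + u{\left(-1,\left(-6\right) 2 \right)} = 4310 + 59 = 4369$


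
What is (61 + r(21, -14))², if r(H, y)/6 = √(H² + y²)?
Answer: 26653 + 5124*√13 ≈ 45128.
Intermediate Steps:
r(H, y) = 6*√(H² + y²)
(61 + r(21, -14))² = (61 + 6*√(21² + (-14)²))² = (61 + 6*√(441 + 196))² = (61 + 6*√637)² = (61 + 6*(7*√13))² = (61 + 42*√13)²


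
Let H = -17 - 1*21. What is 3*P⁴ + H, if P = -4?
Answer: 730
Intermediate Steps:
H = -38 (H = -17 - 21 = -38)
3*P⁴ + H = 3*(-4)⁴ - 38 = 3*256 - 38 = 768 - 38 = 730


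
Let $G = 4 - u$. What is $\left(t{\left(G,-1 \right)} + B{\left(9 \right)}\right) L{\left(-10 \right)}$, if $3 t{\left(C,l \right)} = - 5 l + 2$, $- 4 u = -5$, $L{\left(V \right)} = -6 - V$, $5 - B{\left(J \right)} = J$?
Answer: $- \frac{20}{3} \approx -6.6667$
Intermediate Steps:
$B{\left(J \right)} = 5 - J$
$u = \frac{5}{4}$ ($u = \left(- \frac{1}{4}\right) \left(-5\right) = \frac{5}{4} \approx 1.25$)
$G = \frac{11}{4}$ ($G = 4 - \frac{5}{4} = \frac{11}{4} \approx 2.75$)
$t{\left(C,l \right)} = \frac{2}{3} - \frac{5 l}{3}$ ($t{\left(C,l \right)} = \frac{- 5 l + 2}{3} = \frac{2 - 5 l}{3} = \frac{2}{3} - \frac{5 l}{3}$)
$\left(t{\left(G,-1 \right)} + B{\left(9 \right)}\right) L{\left(-10 \right)} = \left(\left(\frac{2}{3} - - \frac{5}{3}\right) + \left(5 - 9\right)\right) \left(-6 - -10\right) = \left(\left(\frac{2}{3} + \frac{5}{3}\right) + \left(5 - 9\right)\right) \left(-6 + 10\right) = \left(\frac{7}{3} - 4\right) 4 = \left(- \frac{5}{3}\right) 4 = - \frac{20}{3}$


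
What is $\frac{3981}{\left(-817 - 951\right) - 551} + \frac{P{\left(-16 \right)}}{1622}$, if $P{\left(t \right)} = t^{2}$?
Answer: $- \frac{977253}{626903} \approx -1.5589$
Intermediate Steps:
$\frac{3981}{\left(-817 - 951\right) - 551} + \frac{P{\left(-16 \right)}}{1622} = \frac{3981}{\left(-817 - 951\right) - 551} + \frac{\left(-16\right)^{2}}{1622} = \frac{3981}{-1768 - 551} + 256 \cdot \frac{1}{1622} = \frac{3981}{-2319} + \frac{128}{811} = 3981 \left(- \frac{1}{2319}\right) + \frac{128}{811} = - \frac{1327}{773} + \frac{128}{811} = - \frac{977253}{626903}$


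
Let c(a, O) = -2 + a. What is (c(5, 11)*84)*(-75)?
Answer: -18900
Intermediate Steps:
(c(5, 11)*84)*(-75) = ((-2 + 5)*84)*(-75) = (3*84)*(-75) = 252*(-75) = -18900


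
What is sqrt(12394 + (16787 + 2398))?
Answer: sqrt(31579) ≈ 177.70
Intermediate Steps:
sqrt(12394 + (16787 + 2398)) = sqrt(12394 + 19185) = sqrt(31579)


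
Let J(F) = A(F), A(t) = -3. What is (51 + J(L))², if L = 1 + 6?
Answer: 2304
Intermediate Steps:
L = 7
J(F) = -3
(51 + J(L))² = (51 - 3)² = 48² = 2304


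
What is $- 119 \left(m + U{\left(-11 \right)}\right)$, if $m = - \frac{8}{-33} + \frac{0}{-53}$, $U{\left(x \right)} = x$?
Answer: $\frac{42245}{33} \approx 1280.2$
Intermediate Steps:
$m = \frac{8}{33}$ ($m = \left(-8\right) \left(- \frac{1}{33}\right) + 0 \left(- \frac{1}{53}\right) = \frac{8}{33} + 0 = \frac{8}{33} \approx 0.24242$)
$- 119 \left(m + U{\left(-11 \right)}\right) = - 119 \left(\frac{8}{33} - 11\right) = \left(-119\right) \left(- \frac{355}{33}\right) = \frac{42245}{33}$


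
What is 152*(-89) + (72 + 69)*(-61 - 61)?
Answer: -30730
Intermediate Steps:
152*(-89) + (72 + 69)*(-61 - 61) = -13528 + 141*(-122) = -13528 - 17202 = -30730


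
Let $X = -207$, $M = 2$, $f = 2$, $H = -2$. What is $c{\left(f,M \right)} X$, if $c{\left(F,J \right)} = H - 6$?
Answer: $1656$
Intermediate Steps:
$c{\left(F,J \right)} = -8$ ($c{\left(F,J \right)} = -2 - 6 = -8$)
$c{\left(f,M \right)} X = \left(-8\right) \left(-207\right) = 1656$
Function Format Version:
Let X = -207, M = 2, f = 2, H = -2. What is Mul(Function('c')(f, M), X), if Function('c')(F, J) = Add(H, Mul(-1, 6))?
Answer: 1656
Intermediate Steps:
Function('c')(F, J) = -8 (Function('c')(F, J) = Add(-2, Mul(-1, 6)) = Add(-2, -6) = -8)
Mul(Function('c')(f, M), X) = Mul(-8, -207) = 1656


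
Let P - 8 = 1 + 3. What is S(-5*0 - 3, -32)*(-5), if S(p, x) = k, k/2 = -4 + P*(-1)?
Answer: 160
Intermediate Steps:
P = 12 (P = 8 + (1 + 3) = 8 + 4 = 12)
k = -32 (k = 2*(-4 + 12*(-1)) = 2*(-4 - 12) = 2*(-16) = -32)
S(p, x) = -32
S(-5*0 - 3, -32)*(-5) = -32*(-5) = 160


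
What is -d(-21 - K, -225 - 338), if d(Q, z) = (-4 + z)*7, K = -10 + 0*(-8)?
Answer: 3969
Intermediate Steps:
K = -10 (K = -10 + 0 = -10)
d(Q, z) = -28 + 7*z
-d(-21 - K, -225 - 338) = -(-28 + 7*(-225 - 338)) = -(-28 + 7*(-563)) = -(-28 - 3941) = -1*(-3969) = 3969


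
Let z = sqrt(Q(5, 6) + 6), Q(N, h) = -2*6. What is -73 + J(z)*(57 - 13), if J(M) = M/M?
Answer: -29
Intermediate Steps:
Q(N, h) = -12
z = I*sqrt(6) (z = sqrt(-12 + 6) = sqrt(-6) = I*sqrt(6) ≈ 2.4495*I)
J(M) = 1
-73 + J(z)*(57 - 13) = -73 + 1*(57 - 13) = -73 + 1*44 = -73 + 44 = -29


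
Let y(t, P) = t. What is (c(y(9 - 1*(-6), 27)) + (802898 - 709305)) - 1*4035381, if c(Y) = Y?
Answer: -3941773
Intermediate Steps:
(c(y(9 - 1*(-6), 27)) + (802898 - 709305)) - 1*4035381 = ((9 - 1*(-6)) + (802898 - 709305)) - 1*4035381 = ((9 + 6) + 93593) - 4035381 = (15 + 93593) - 4035381 = 93608 - 4035381 = -3941773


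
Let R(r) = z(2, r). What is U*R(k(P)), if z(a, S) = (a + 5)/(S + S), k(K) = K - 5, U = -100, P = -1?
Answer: 175/3 ≈ 58.333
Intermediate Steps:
k(K) = -5 + K
z(a, S) = (5 + a)/(2*S) (z(a, S) = (5 + a)/((2*S)) = (5 + a)*(1/(2*S)) = (5 + a)/(2*S))
R(r) = 7/(2*r) (R(r) = (5 + 2)/(2*r) = (1/2)*7/r = 7/(2*r))
U*R(k(P)) = -350/(-5 - 1) = -350/(-6) = -350*(-1)/6 = -100*(-7/12) = 175/3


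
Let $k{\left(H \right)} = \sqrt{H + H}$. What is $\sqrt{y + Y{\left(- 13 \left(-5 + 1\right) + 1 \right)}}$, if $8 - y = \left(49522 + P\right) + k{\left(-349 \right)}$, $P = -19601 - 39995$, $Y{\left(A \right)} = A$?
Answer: $\sqrt{10135 - i \sqrt{698}} \approx 100.67 - 0.1312 i$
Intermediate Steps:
$P = -59596$ ($P = -19601 - 39995 = -59596$)
$k{\left(H \right)} = \sqrt{2} \sqrt{H}$ ($k{\left(H \right)} = \sqrt{2 H} = \sqrt{2} \sqrt{H}$)
$y = 10082 - i \sqrt{698}$ ($y = 8 - \left(\left(49522 - 59596\right) + \sqrt{2} \sqrt{-349}\right) = 8 - \left(-10074 + \sqrt{2} i \sqrt{349}\right) = 8 - \left(-10074 + i \sqrt{698}\right) = 8 + \left(10074 - i \sqrt{698}\right) = 10082 - i \sqrt{698} \approx 10082.0 - 26.42 i$)
$\sqrt{y + Y{\left(- 13 \left(-5 + 1\right) + 1 \right)}} = \sqrt{\left(10082 - i \sqrt{698}\right) - \left(-1 + 13 \left(-5 + 1\right)\right)} = \sqrt{\left(10082 - i \sqrt{698}\right) + \left(\left(-13\right) \left(-4\right) + 1\right)} = \sqrt{\left(10082 - i \sqrt{698}\right) + \left(52 + 1\right)} = \sqrt{\left(10082 - i \sqrt{698}\right) + 53} = \sqrt{10135 - i \sqrt{698}}$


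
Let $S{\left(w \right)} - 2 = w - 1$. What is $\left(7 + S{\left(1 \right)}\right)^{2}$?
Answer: $81$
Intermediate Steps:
$S{\left(w \right)} = 1 + w$ ($S{\left(w \right)} = 2 + \left(w - 1\right) = 2 + \left(-1 + w\right) = 1 + w$)
$\left(7 + S{\left(1 \right)}\right)^{2} = \left(7 + \left(1 + 1\right)\right)^{2} = \left(7 + 2\right)^{2} = 9^{2} = 81$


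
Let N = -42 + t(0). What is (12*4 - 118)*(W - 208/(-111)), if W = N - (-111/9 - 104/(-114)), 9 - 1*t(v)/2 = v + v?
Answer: 1580390/2109 ≈ 749.36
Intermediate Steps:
t(v) = 18 - 4*v (t(v) = 18 - 2*(v + v) = 18 - 4*v)
N = -24 (N = -42 + (18 - 4*0) = -42 + (18 + 0) = -42 + 18 = -24)
W = -239/19 (W = -24 - (-111/9 - 104/(-114)) = -24 - (-111*⅑ - 104*(-1/114)) = -24 - (-37/3 + 52/57) = -24 - 1*(-217/19) = -24 + 217/19 = -239/19 ≈ -12.579)
(12*4 - 118)*(W - 208/(-111)) = (12*4 - 118)*(-239/19 - 208/(-111)) = (48 - 118)*(-239/19 - 208*(-1/111)) = -70*(-239/19 + 208/111) = -70*(-22577/2109) = 1580390/2109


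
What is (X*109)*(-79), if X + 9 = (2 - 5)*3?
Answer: 154998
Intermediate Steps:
X = -18 (X = -9 + (2 - 5)*3 = -9 - 3*3 = -9 - 9 = -18)
(X*109)*(-79) = -18*109*(-79) = -1962*(-79) = 154998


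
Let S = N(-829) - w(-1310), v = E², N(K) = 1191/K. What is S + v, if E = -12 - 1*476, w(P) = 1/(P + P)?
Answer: 517240885529/2171980 ≈ 2.3814e+5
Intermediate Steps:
w(P) = 1/(2*P)
E = -488 (E = -12 - 476 = -488)
v = 238144 (v = (-488)² = 238144)
S = -3119591/2171980 (S = 1191/(-829) - 1/(2*(-1310)) = 1191*(-1/829) - (-1)/(2*1310) = -1191/829 - 1*(-1/2620) = -1191/829 + 1/2620 = -3119591/2171980 ≈ -1.4363)
S + v = -3119591/2171980 + 238144 = 517240885529/2171980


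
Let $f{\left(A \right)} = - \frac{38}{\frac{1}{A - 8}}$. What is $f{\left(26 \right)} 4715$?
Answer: $-3225060$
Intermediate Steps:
$f{\left(A \right)} = 304 - 38 A$ ($f{\left(A \right)} = - \frac{38}{\frac{1}{-8 + A}} = - 38 \left(-8 + A\right) = 304 - 38 A$)
$f{\left(26 \right)} 4715 = \left(304 - 988\right) 4715 = \left(-684\right) 4715 = -3225060$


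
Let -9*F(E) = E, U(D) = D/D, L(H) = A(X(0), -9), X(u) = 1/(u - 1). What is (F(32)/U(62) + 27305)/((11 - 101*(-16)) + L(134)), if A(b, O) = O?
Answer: 245713/14562 ≈ 16.874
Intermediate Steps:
X(u) = 1/(-1 + u)
L(H) = -9
U(D) = 1
F(E) = -E/9
(F(32)/U(62) + 27305)/((11 - 101*(-16)) + L(134)) = (-1/9*32/1 + 27305)/((11 - 101*(-16)) - 9) = (-32/9*1 + 27305)/((11 + 1616) - 9) = (-32/9 + 27305)/(1627 - 9) = (245713/9)/1618 = (245713/9)*(1/1618) = 245713/14562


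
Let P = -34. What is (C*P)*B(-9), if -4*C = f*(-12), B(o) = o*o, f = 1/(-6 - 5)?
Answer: 8262/11 ≈ 751.09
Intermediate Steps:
f = -1/11 (f = 1/(-11) = -1/11 ≈ -0.090909)
B(o) = o²
C = -3/11 (C = -(-1)*(-12)/44 = -¼*12/11 = -3/11 ≈ -0.27273)
(C*P)*B(-9) = -3/11*(-34)*(-9)² = (102/11)*81 = 8262/11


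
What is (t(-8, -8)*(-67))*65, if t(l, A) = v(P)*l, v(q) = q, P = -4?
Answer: -139360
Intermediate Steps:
t(l, A) = -4*l
(t(-8, -8)*(-67))*65 = (-4*(-8)*(-67))*65 = (32*(-67))*65 = -2144*65 = -139360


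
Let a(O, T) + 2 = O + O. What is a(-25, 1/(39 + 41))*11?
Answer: -572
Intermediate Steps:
a(O, T) = -2 + 2*O (a(O, T) = -2 + (O + O) = -2 + 2*O)
a(-25, 1/(39 + 41))*11 = (-2 + 2*(-25))*11 = (-2 - 50)*11 = -52*11 = -572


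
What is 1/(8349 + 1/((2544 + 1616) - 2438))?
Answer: 1722/14376979 ≈ 0.00011977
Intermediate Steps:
1/(8349 + 1/((2544 + 1616) - 2438)) = 1/(8349 + 1/(4160 - 2438)) = 1/(8349 + 1/1722) = 1/(14376979/1722) = 1722/14376979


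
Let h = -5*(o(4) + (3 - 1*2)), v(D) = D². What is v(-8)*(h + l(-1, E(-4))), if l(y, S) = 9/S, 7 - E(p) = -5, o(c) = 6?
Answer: -2192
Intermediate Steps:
E(p) = 12 (E(p) = 7 - 1*(-5) = 7 + 5 = 12)
h = -35 (h = -5*(6 + (3 - 1*2)) = -5*(6 + (3 - 2)) = -5*(6 + 1) = -5*7 = -35)
v(-8)*(h + l(-1, E(-4))) = (-8)²*(-35 + 9/12) = 64*(-35 + 9*(1/12)) = 64*(-35 + ¾) = 64*(-137/4) = -2192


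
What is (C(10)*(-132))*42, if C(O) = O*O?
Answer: -554400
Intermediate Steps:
C(O) = O²
(C(10)*(-132))*42 = (10²*(-132))*42 = (100*(-132))*42 = -13200*42 = -554400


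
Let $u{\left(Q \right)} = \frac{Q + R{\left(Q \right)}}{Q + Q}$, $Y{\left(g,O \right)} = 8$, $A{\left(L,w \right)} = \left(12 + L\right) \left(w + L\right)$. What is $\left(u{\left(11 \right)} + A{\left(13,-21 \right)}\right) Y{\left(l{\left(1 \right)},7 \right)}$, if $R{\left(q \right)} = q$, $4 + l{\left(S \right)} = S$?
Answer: $-1592$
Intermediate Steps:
$l{\left(S \right)} = -4 + S$
$A{\left(L,w \right)} = \left(12 + L\right) \left(L + w\right)$
$u{\left(Q \right)} = 1$ ($u{\left(Q \right)} = \frac{Q + Q}{Q + Q} = \frac{2 Q}{2 Q} = 2 Q \frac{1}{2 Q} = 1$)
$\left(u{\left(11 \right)} + A{\left(13,-21 \right)}\right) Y{\left(l{\left(1 \right)},7 \right)} = \left(1 + \left(13^{2} + 12 \cdot 13 + 12 \left(-21\right) + 13 \left(-21\right)\right)\right) 8 = \left(1 + \left(169 + 156 - 252 - 273\right)\right) 8 = \left(1 - 200\right) 8 = \left(-199\right) 8 = -1592$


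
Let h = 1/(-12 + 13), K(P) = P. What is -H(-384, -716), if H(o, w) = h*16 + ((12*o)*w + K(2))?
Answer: -3299346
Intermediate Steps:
h = 1 (h = 1/1 = 1)
H(o, w) = 18 + 12*o*w (H(o, w) = 1*16 + ((12*o)*w + 2) = 16 + (12*o*w + 2) = 16 + (2 + 12*o*w) = 18 + 12*o*w)
-H(-384, -716) = -(18 + 12*(-384)*(-716)) = -(18 + 3299328) = -1*3299346 = -3299346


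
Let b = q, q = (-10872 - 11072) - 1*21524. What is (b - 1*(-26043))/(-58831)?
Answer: 17425/58831 ≈ 0.29619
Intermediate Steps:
q = -43468 (q = -21944 - 21524 = -43468)
b = -43468
(b - 1*(-26043))/(-58831) = (-43468 - 1*(-26043))/(-58831) = (-43468 + 26043)*(-1/58831) = -17425*(-1/58831) = 17425/58831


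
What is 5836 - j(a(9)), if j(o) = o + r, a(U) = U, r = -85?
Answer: 5912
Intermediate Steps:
j(o) = -85 + o (j(o) = o - 85 = -85 + o)
5836 - j(a(9)) = 5836 - (-85 + 9) = 5836 - 1*(-76) = 5836 + 76 = 5912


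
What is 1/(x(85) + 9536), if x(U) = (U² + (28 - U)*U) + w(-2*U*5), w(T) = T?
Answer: 1/11066 ≈ 9.0367e-5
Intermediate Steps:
x(U) = U² - 10*U + U*(28 - U) (x(U) = (U² + (28 - U)*U) - 2*U*5 = (U² + U*(28 - U)) - 10*U = U² - 10*U + U*(28 - U))
1/(x(85) + 9536) = 1/(18*85 + 9536) = 1/(1530 + 9536) = 1/11066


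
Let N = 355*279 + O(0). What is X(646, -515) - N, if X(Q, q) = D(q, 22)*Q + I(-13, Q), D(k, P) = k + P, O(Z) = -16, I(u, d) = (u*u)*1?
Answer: -417338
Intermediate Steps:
I(u, d) = u**2 (I(u, d) = u**2*1 = u**2)
N = 99029 (N = 355*279 - 16 = 99045 - 16 = 99029)
D(k, P) = P + k
X(Q, q) = 169 + Q*(22 + q) (X(Q, q) = (22 + q)*Q + (-13)**2 = Q*(22 + q) + 169 = 169 + Q*(22 + q))
X(646, -515) - N = (169 + 646*(22 - 515)) - 1*99029 = (169 + 646*(-493)) - 99029 = (169 - 318478) - 99029 = -318309 - 99029 = -417338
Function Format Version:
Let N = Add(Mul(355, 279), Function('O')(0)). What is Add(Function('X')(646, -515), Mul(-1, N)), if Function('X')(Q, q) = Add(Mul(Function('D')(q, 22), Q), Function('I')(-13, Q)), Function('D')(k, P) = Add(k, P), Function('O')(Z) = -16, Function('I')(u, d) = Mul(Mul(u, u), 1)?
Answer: -417338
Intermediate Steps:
Function('I')(u, d) = Pow(u, 2) (Function('I')(u, d) = Mul(Pow(u, 2), 1) = Pow(u, 2))
N = 99029 (N = Add(Mul(355, 279), -16) = Add(99045, -16) = 99029)
Function('D')(k, P) = Add(P, k)
Function('X')(Q, q) = Add(169, Mul(Q, Add(22, q))) (Function('X')(Q, q) = Add(Mul(Add(22, q), Q), Pow(-13, 2)) = Add(Mul(Q, Add(22, q)), 169) = Add(169, Mul(Q, Add(22, q))))
Add(Function('X')(646, -515), Mul(-1, N)) = Add(Add(169, Mul(646, Add(22, -515))), Mul(-1, 99029)) = Add(Add(169, Mul(646, -493)), -99029) = Add(Add(169, -318478), -99029) = Add(-318309, -99029) = -417338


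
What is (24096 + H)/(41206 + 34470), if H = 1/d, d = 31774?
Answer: 765626305/2404529224 ≈ 0.31841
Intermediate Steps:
H = 1/31774 ≈ 3.1472e-5
(24096 + H)/(41206 + 34470) = (24096 + 1/31774)/(41206 + 34470) = (765626305/31774)/75676 = (765626305/31774)*(1/75676) = 765626305/2404529224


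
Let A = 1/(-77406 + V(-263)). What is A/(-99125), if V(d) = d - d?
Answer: 1/7672869750 ≈ 1.3033e-10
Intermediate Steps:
V(d) = 0
A = -1/77406 (A = 1/(-77406 + 0) = 1/(-77406) = -1/77406 ≈ -1.2919e-5)
A/(-99125) = -1/77406/(-99125) = -1/77406*(-1/99125) = 1/7672869750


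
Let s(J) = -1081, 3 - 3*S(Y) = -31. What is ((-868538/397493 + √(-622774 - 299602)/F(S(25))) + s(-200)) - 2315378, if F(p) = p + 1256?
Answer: -920777105825/397493 + 21*I*√4706/1901 ≈ -2.3165e+6 + 0.75782*I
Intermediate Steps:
S(Y) = 34/3 (S(Y) = 1 - ⅓*(-31) = 1 + 31/3 = 34/3)
F(p) = 1256 + p
((-868538/397493 + √(-622774 - 299602)/F(S(25))) + s(-200)) - 2315378 = ((-868538/397493 + √(-622774 - 299602)/(1256 + 34/3)) - 1081) - 2315378 = ((-868538*1/397493 + √(-922376)/(3802/3)) - 1081) - 2315378 = ((-868538/397493 + (14*I*√4706)*(3/3802)) - 1081) - 2315378 = ((-868538/397493 + 21*I*√4706/1901) - 1081) - 2315378 = (-430558471/397493 + 21*I*√4706/1901) - 2315378 = -920777105825/397493 + 21*I*√4706/1901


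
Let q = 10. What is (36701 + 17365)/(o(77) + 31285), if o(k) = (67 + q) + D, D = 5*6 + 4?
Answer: 27033/15698 ≈ 1.7221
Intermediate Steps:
D = 34 (D = 30 + 4 = 34)
o(k) = 111 (o(k) = (67 + 10) + 34 = 77 + 34 = 111)
(36701 + 17365)/(o(77) + 31285) = (36701 + 17365)/(111 + 31285) = 54066/31396 = 54066*(1/31396) = 27033/15698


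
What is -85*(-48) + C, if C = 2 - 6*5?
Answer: 4052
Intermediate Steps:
C = -28 (C = 2 - 30 = -28)
-85*(-48) + C = -85*(-48) - 28 = 4080 - 28 = 4052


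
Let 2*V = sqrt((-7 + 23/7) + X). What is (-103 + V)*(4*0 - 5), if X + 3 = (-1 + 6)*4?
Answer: 515 - 5*sqrt(651)/14 ≈ 505.89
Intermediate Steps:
X = 17 (X = -3 + (-1 + 6)*4 = -3 + 5*4 = -3 + 20 = 17)
V = sqrt(651)/14 (V = sqrt((-7 + 23/7) + 17)/2 = sqrt(-26/7 + 17)/2 = sqrt(93/7)/2 = (sqrt(651)/7)/2 = sqrt(651)/14 ≈ 1.8225)
(-103 + V)*(4*0 - 5) = (-103 + sqrt(651)/14)*(4*0 - 5) = (-103 + sqrt(651)/14)*(0 - 5) = (-103 + sqrt(651)/14)*(-5) = 515 - 5*sqrt(651)/14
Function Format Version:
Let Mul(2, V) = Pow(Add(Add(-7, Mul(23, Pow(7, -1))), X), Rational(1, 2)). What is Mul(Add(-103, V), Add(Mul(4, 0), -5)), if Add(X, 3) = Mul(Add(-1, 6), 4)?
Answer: Add(515, Mul(Rational(-5, 14), Pow(651, Rational(1, 2)))) ≈ 505.89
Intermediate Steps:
X = 17 (X = Add(-3, Mul(Add(-1, 6), 4)) = Add(-3, Mul(5, 4)) = Add(-3, 20) = 17)
V = Mul(Rational(1, 14), Pow(651, Rational(1, 2))) (V = Mul(Rational(1, 2), Pow(Add(Add(-7, Mul(23, Pow(7, -1))), 17), Rational(1, 2))) = Mul(Rational(1, 2), Pow(Add(Add(-7, Mul(23, Rational(1, 7))), 17), Rational(1, 2))) = Mul(Rational(1, 2), Pow(Add(Add(-7, Rational(23, 7)), 17), Rational(1, 2))) = Mul(Rational(1, 2), Pow(Add(Rational(-26, 7), 17), Rational(1, 2))) = Mul(Rational(1, 2), Pow(Rational(93, 7), Rational(1, 2))) = Mul(Rational(1, 2), Mul(Rational(1, 7), Pow(651, Rational(1, 2)))) = Mul(Rational(1, 14), Pow(651, Rational(1, 2))) ≈ 1.8225)
Mul(Add(-103, V), Add(Mul(4, 0), -5)) = Mul(Add(-103, Mul(Rational(1, 14), Pow(651, Rational(1, 2)))), Add(Mul(4, 0), -5)) = Mul(Add(-103, Mul(Rational(1, 14), Pow(651, Rational(1, 2)))), Add(0, -5)) = Mul(Add(-103, Mul(Rational(1, 14), Pow(651, Rational(1, 2)))), -5) = Add(515, Mul(Rational(-5, 14), Pow(651, Rational(1, 2))))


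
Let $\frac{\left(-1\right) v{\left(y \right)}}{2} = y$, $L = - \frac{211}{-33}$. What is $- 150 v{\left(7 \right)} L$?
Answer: $\frac{147700}{11} \approx 13427.0$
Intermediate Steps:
$L = \frac{211}{33}$ ($L = \left(-211\right) \left(- \frac{1}{33}\right) = \frac{211}{33} \approx 6.3939$)
$v{\left(y \right)} = - 2 y$
$- 150 v{\left(7 \right)} L = - 150 \left(\left(-2\right) 7\right) \frac{211}{33} = \left(-150\right) \left(-14\right) \frac{211}{33} = 2100 \cdot \frac{211}{33} = \frac{147700}{11}$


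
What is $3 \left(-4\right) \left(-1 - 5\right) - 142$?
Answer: $-70$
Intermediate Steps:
$3 \left(-4\right) \left(-1 - 5\right) - 142 = - 12 \left(-1 - 5\right) - 142 = \left(-12\right) \left(-6\right) - 142 = 72 - 142 = -70$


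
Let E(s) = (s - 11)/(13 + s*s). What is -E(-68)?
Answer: 79/4637 ≈ 0.017037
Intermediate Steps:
E(s) = (-11 + s)/(13 + s²)
-E(-68) = -(-11 - 68)/(13 + (-68)²) = -(-79)/(13 + 4624) = -(-79)/4637 = -1*(-79/4637) = 79/4637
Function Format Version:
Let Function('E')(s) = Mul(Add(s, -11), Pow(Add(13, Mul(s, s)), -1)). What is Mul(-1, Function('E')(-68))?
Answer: Rational(79, 4637) ≈ 0.017037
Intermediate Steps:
Function('E')(s) = Mul(Pow(Add(13, Pow(s, 2)), -1), Add(-11, s)) (Function('E')(s) = Mul(Add(-11, s), Pow(Add(13, Pow(s, 2)), -1)) = Mul(Pow(Add(13, Pow(s, 2)), -1), Add(-11, s)))
Mul(-1, Function('E')(-68)) = Mul(-1, Mul(Pow(Add(13, Pow(-68, 2)), -1), Add(-11, -68))) = Mul(-1, Mul(Pow(Add(13, 4624), -1), -79)) = Mul(-1, Mul(Pow(4637, -1), -79)) = Mul(-1, Mul(Rational(1, 4637), -79)) = Mul(-1, Rational(-79, 4637)) = Rational(79, 4637)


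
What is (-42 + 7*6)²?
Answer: 0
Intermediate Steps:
(-42 + 7*6)² = (-42 + 42)² = 0² = 0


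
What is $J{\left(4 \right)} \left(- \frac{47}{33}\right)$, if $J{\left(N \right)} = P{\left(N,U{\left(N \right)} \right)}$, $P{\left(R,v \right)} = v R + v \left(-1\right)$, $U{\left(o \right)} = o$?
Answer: $- \frac{188}{11} \approx -17.091$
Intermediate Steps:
$P{\left(R,v \right)} = - v + R v$ ($P{\left(R,v \right)} = R v - v = - v + R v$)
$J{\left(N \right)} = N \left(-1 + N\right)$
$J{\left(4 \right)} \left(- \frac{47}{33}\right) = 4 \left(-1 + 4\right) \left(- \frac{47}{33}\right) = 4 \cdot 3 \left(\left(-47\right) \frac{1}{33}\right) = 12 \left(- \frac{47}{33}\right) = - \frac{188}{11}$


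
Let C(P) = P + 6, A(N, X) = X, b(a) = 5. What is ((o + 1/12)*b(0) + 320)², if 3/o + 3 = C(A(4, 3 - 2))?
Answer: 3783025/36 ≈ 1.0508e+5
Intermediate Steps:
C(P) = 6 + P
o = ¾ (o = 3/(-3 + (6 + (3 - 2))) = 3/(-3 + (6 + 1)) = 3/(-3 + 7) = 3/4 = 3*(¼) = ¾ ≈ 0.75000)
((o + 1/12)*b(0) + 320)² = ((¾ + 1/12)*5 + 320)² = ((⅚)*5 + 320)² = (25/6 + 320)² = (1945/6)² = 3783025/36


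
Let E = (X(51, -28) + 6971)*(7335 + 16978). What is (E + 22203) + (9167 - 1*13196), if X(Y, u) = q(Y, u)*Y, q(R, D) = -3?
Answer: 165784208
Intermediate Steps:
X(Y, u) = -3*Y
E = 165766034 (E = (-3*51 + 6971)*(7335 + 16978) = (-153 + 6971)*24313 = 6818*24313 = 165766034)
(E + 22203) + (9167 - 1*13196) = (165766034 + 22203) + (9167 - 1*13196) = 165788237 + (9167 - 13196) = 165788237 - 4029 = 165784208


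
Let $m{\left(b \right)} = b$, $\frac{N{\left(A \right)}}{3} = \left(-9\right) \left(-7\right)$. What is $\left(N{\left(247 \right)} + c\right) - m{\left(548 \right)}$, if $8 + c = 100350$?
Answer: $99983$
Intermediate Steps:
$c = 100342$ ($c = -8 + 100350 = 100342$)
$N{\left(A \right)} = 189$ ($N{\left(A \right)} = 3 \left(\left(-9\right) \left(-7\right)\right) = 3 \cdot 63 = 189$)
$\left(N{\left(247 \right)} + c\right) - m{\left(548 \right)} = \left(189 + 100342\right) - 548 = 100531 - 548 = 99983$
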